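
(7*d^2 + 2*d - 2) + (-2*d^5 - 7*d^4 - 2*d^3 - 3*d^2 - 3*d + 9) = -2*d^5 - 7*d^4 - 2*d^3 + 4*d^2 - d + 7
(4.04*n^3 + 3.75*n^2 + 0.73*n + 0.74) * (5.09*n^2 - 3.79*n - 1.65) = 20.5636*n^5 + 3.7759*n^4 - 17.1628*n^3 - 5.1876*n^2 - 4.0091*n - 1.221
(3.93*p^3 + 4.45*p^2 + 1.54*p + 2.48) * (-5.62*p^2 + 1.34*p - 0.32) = -22.0866*p^5 - 19.7428*p^4 - 3.9494*p^3 - 13.298*p^2 + 2.8304*p - 0.7936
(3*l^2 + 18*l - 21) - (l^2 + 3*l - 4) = 2*l^2 + 15*l - 17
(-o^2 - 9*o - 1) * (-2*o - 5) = 2*o^3 + 23*o^2 + 47*o + 5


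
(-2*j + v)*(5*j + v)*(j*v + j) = -10*j^3*v - 10*j^3 + 3*j^2*v^2 + 3*j^2*v + j*v^3 + j*v^2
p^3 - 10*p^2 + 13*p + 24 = (p - 8)*(p - 3)*(p + 1)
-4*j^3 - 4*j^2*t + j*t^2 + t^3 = (-2*j + t)*(j + t)*(2*j + t)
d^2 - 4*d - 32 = (d - 8)*(d + 4)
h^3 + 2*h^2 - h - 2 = (h - 1)*(h + 1)*(h + 2)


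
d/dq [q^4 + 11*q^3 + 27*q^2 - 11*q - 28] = 4*q^3 + 33*q^2 + 54*q - 11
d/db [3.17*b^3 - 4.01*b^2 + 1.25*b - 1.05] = 9.51*b^2 - 8.02*b + 1.25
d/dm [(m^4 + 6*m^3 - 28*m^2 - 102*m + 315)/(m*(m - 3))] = 2*m + 9 + 105/m^2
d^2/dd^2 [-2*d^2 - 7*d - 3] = -4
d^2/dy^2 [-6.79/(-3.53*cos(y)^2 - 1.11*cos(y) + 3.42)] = (-338.438044*(1 - cos(y)^2)^2 - 79.815771*cos(y)^3 - 505.476797*cos(y)^2 + 133.855344*cos(y) + 519.11587)/(3.53*cos(y)^2 + 1.11*cos(y) - 3.42)^3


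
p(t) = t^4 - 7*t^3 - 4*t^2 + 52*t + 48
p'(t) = 4*t^3 - 21*t^2 - 8*t + 52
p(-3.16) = 164.33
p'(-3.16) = -258.64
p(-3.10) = 149.25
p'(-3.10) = -244.17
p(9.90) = 2984.63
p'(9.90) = 1795.79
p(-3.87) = 416.88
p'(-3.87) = -463.40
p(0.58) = 75.56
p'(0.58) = 41.08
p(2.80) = 70.04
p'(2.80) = -47.23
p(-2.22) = 13.72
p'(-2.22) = -77.50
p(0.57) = 75.15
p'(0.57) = 41.36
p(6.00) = 0.00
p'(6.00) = 112.00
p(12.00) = 8736.00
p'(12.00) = 3844.00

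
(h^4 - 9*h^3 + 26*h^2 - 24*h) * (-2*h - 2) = -2*h^5 + 16*h^4 - 34*h^3 - 4*h^2 + 48*h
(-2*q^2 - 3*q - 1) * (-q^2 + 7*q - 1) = 2*q^4 - 11*q^3 - 18*q^2 - 4*q + 1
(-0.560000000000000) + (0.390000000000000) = -0.170000000000000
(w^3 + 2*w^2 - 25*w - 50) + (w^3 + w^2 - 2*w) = 2*w^3 + 3*w^2 - 27*w - 50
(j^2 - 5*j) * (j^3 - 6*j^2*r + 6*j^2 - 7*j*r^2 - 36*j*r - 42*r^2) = j^5 - 6*j^4*r + j^4 - 7*j^3*r^2 - 6*j^3*r - 30*j^3 - 7*j^2*r^2 + 180*j^2*r + 210*j*r^2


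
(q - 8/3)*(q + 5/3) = q^2 - q - 40/9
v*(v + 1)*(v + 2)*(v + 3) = v^4 + 6*v^3 + 11*v^2 + 6*v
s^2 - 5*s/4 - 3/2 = (s - 2)*(s + 3/4)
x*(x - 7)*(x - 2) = x^3 - 9*x^2 + 14*x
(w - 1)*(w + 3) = w^2 + 2*w - 3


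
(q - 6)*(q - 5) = q^2 - 11*q + 30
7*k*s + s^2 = s*(7*k + s)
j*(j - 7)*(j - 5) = j^3 - 12*j^2 + 35*j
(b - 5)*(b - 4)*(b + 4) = b^3 - 5*b^2 - 16*b + 80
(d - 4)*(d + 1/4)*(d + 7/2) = d^3 - d^2/4 - 113*d/8 - 7/2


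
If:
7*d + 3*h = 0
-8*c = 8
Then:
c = -1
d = -3*h/7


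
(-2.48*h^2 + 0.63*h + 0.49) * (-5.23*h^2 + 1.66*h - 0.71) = 12.9704*h^4 - 7.4117*h^3 + 0.2439*h^2 + 0.3661*h - 0.3479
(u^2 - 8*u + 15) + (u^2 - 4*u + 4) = 2*u^2 - 12*u + 19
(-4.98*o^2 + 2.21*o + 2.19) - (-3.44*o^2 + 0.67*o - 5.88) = -1.54*o^2 + 1.54*o + 8.07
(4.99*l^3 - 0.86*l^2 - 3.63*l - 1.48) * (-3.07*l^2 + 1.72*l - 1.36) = -15.3193*l^5 + 11.223*l^4 + 2.8785*l^3 - 0.5304*l^2 + 2.3912*l + 2.0128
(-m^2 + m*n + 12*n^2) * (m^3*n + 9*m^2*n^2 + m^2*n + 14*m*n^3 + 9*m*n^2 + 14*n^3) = -m^5*n - 8*m^4*n^2 - m^4*n + 7*m^3*n^3 - 8*m^3*n^2 + 122*m^2*n^4 + 7*m^2*n^3 + 168*m*n^5 + 122*m*n^4 + 168*n^5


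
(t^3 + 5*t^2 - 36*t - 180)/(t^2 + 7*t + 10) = (t^2 - 36)/(t + 2)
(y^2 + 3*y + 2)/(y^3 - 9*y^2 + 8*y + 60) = (y + 1)/(y^2 - 11*y + 30)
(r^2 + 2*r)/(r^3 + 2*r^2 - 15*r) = (r + 2)/(r^2 + 2*r - 15)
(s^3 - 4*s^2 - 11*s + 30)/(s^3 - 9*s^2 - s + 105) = (s - 2)/(s - 7)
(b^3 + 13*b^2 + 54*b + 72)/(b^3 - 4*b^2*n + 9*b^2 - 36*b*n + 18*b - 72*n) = (b + 4)/(b - 4*n)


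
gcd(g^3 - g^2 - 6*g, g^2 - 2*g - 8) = g + 2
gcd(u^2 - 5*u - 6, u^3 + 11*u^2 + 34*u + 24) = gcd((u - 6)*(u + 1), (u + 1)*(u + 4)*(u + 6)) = u + 1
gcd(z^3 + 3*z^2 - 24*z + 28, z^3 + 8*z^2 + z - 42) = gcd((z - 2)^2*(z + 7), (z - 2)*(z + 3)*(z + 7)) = z^2 + 5*z - 14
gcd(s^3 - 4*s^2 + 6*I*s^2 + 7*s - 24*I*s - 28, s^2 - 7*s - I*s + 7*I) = s - I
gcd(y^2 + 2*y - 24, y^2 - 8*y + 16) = y - 4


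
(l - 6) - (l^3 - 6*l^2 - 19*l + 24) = -l^3 + 6*l^2 + 20*l - 30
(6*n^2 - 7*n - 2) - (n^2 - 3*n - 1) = 5*n^2 - 4*n - 1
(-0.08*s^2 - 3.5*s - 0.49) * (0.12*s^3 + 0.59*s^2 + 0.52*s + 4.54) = -0.0096*s^5 - 0.4672*s^4 - 2.1654*s^3 - 2.4723*s^2 - 16.1448*s - 2.2246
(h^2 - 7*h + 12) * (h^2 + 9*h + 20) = h^4 + 2*h^3 - 31*h^2 - 32*h + 240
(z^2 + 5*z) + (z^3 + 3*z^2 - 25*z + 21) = z^3 + 4*z^2 - 20*z + 21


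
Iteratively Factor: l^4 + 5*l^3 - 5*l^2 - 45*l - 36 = (l + 3)*(l^3 + 2*l^2 - 11*l - 12) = (l - 3)*(l + 3)*(l^2 + 5*l + 4) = (l - 3)*(l + 1)*(l + 3)*(l + 4)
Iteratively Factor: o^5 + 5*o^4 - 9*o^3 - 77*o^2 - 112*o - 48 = (o + 1)*(o^4 + 4*o^3 - 13*o^2 - 64*o - 48) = (o + 1)*(o + 4)*(o^3 - 13*o - 12) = (o + 1)^2*(o + 4)*(o^2 - o - 12) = (o + 1)^2*(o + 3)*(o + 4)*(o - 4)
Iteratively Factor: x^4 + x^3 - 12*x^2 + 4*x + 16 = (x - 2)*(x^3 + 3*x^2 - 6*x - 8) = (x - 2)*(x + 1)*(x^2 + 2*x - 8) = (x - 2)*(x + 1)*(x + 4)*(x - 2)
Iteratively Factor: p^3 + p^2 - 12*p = (p - 3)*(p^2 + 4*p) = p*(p - 3)*(p + 4)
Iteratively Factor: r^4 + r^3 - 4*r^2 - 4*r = (r + 1)*(r^3 - 4*r) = (r + 1)*(r + 2)*(r^2 - 2*r) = (r - 2)*(r + 1)*(r + 2)*(r)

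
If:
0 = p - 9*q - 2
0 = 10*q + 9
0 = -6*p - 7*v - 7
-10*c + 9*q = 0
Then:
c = -81/100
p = -61/10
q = -9/10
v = 148/35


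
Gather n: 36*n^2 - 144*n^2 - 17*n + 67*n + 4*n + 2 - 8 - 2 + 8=-108*n^2 + 54*n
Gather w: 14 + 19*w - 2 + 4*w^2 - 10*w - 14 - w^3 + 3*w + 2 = -w^3 + 4*w^2 + 12*w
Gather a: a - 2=a - 2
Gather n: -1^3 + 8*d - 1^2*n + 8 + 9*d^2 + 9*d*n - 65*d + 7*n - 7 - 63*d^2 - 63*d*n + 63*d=-54*d^2 + 6*d + n*(6 - 54*d)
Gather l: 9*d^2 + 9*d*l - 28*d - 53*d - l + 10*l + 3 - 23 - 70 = 9*d^2 - 81*d + l*(9*d + 9) - 90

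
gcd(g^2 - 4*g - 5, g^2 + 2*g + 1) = g + 1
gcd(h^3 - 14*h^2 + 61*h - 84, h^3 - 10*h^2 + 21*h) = h^2 - 10*h + 21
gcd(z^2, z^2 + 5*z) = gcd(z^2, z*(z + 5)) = z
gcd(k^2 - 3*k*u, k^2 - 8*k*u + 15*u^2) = -k + 3*u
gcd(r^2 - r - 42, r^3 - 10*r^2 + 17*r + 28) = r - 7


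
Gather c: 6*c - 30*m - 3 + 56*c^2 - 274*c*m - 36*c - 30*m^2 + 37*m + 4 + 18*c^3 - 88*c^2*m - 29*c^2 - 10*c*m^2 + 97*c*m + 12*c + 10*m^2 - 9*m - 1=18*c^3 + c^2*(27 - 88*m) + c*(-10*m^2 - 177*m - 18) - 20*m^2 - 2*m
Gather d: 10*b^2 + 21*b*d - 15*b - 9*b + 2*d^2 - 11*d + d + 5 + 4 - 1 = 10*b^2 - 24*b + 2*d^2 + d*(21*b - 10) + 8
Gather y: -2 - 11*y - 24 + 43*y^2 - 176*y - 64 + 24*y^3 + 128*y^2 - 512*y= 24*y^3 + 171*y^2 - 699*y - 90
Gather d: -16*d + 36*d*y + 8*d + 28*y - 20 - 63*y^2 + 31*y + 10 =d*(36*y - 8) - 63*y^2 + 59*y - 10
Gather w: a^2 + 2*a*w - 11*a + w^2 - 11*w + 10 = a^2 - 11*a + w^2 + w*(2*a - 11) + 10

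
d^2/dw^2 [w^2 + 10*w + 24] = 2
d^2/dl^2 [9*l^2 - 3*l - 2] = 18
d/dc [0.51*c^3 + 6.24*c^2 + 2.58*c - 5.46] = 1.53*c^2 + 12.48*c + 2.58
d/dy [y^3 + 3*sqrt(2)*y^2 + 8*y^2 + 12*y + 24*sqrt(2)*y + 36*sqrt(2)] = 3*y^2 + 6*sqrt(2)*y + 16*y + 12 + 24*sqrt(2)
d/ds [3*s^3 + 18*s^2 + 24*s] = 9*s^2 + 36*s + 24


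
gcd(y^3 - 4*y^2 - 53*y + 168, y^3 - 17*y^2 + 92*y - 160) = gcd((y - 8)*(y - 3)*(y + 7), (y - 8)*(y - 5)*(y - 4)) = y - 8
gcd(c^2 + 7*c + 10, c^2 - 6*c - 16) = c + 2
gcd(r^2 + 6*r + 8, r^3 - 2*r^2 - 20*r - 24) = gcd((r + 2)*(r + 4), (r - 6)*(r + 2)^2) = r + 2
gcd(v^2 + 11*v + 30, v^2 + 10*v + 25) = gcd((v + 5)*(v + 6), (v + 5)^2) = v + 5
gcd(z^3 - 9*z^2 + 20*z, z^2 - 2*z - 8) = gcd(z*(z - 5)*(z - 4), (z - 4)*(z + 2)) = z - 4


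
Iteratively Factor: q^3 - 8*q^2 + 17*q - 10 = (q - 1)*(q^2 - 7*q + 10) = (q - 5)*(q - 1)*(q - 2)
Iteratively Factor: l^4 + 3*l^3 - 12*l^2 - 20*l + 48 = (l - 2)*(l^3 + 5*l^2 - 2*l - 24) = (l - 2)*(l + 3)*(l^2 + 2*l - 8) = (l - 2)*(l + 3)*(l + 4)*(l - 2)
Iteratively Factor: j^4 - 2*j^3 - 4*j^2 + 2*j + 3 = (j - 1)*(j^3 - j^2 - 5*j - 3) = (j - 1)*(j + 1)*(j^2 - 2*j - 3) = (j - 1)*(j + 1)^2*(j - 3)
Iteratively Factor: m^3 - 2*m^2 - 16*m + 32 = (m + 4)*(m^2 - 6*m + 8) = (m - 2)*(m + 4)*(m - 4)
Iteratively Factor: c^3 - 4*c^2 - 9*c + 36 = (c + 3)*(c^2 - 7*c + 12) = (c - 4)*(c + 3)*(c - 3)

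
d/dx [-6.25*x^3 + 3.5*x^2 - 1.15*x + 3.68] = -18.75*x^2 + 7.0*x - 1.15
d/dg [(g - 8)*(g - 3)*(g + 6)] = 3*g^2 - 10*g - 42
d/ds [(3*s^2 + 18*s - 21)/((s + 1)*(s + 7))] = 6/(s^2 + 2*s + 1)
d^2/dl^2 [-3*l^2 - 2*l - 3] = -6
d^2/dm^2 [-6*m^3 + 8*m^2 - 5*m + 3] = 16 - 36*m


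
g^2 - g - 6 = (g - 3)*(g + 2)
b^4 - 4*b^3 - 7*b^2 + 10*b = b*(b - 5)*(b - 1)*(b + 2)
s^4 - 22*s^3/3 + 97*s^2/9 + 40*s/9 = s*(s - 5)*(s - 8/3)*(s + 1/3)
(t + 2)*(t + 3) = t^2 + 5*t + 6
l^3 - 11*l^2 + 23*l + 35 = (l - 7)*(l - 5)*(l + 1)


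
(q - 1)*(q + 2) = q^2 + q - 2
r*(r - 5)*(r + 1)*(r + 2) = r^4 - 2*r^3 - 13*r^2 - 10*r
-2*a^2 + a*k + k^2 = (-a + k)*(2*a + k)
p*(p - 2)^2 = p^3 - 4*p^2 + 4*p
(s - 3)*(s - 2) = s^2 - 5*s + 6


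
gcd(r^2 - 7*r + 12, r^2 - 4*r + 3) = r - 3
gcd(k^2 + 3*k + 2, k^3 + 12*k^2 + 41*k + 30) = k + 1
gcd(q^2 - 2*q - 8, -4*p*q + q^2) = 1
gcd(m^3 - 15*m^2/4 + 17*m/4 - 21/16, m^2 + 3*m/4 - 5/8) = m - 1/2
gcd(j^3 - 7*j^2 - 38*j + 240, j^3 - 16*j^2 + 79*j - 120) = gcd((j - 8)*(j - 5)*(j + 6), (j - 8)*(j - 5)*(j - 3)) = j^2 - 13*j + 40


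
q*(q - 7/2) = q^2 - 7*q/2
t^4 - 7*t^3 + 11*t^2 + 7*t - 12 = (t - 4)*(t - 3)*(t - 1)*(t + 1)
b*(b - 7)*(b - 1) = b^3 - 8*b^2 + 7*b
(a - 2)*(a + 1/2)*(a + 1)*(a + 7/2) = a^4 + 3*a^3 - 17*a^2/4 - 39*a/4 - 7/2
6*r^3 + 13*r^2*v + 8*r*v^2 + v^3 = (r + v)^2*(6*r + v)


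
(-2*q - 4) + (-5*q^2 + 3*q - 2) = -5*q^2 + q - 6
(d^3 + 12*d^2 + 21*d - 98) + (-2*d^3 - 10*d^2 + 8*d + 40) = -d^3 + 2*d^2 + 29*d - 58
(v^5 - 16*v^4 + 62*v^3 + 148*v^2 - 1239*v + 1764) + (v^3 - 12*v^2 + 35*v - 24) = v^5 - 16*v^4 + 63*v^3 + 136*v^2 - 1204*v + 1740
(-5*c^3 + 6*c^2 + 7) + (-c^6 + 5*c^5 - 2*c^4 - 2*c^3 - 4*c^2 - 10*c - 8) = -c^6 + 5*c^5 - 2*c^4 - 7*c^3 + 2*c^2 - 10*c - 1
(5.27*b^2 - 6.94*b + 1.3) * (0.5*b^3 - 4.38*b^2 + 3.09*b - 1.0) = 2.635*b^5 - 26.5526*b^4 + 47.3315*b^3 - 32.4086*b^2 + 10.957*b - 1.3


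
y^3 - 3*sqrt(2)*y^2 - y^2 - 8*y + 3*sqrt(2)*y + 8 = (y - 1)*(y - 4*sqrt(2))*(y + sqrt(2))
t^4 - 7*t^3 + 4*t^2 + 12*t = t*(t - 6)*(t - 2)*(t + 1)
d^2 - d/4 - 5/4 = (d - 5/4)*(d + 1)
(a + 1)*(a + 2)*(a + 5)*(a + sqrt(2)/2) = a^4 + sqrt(2)*a^3/2 + 8*a^3 + 4*sqrt(2)*a^2 + 17*a^2 + 10*a + 17*sqrt(2)*a/2 + 5*sqrt(2)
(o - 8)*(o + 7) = o^2 - o - 56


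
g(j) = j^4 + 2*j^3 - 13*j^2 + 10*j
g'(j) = 4*j^3 + 6*j^2 - 26*j + 10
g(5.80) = 1142.55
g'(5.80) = 841.49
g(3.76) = 160.00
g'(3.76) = 209.70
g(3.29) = 80.57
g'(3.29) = 131.85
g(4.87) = 533.87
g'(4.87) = 487.69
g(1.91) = -1.08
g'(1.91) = 10.10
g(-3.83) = -126.18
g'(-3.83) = -27.13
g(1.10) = -0.60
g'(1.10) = -6.02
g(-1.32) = -37.42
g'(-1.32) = 45.57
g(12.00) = 22440.00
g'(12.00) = 7474.00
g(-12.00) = 15288.00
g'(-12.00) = -5726.00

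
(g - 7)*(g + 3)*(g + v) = g^3 + g^2*v - 4*g^2 - 4*g*v - 21*g - 21*v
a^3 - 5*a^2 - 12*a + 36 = (a - 6)*(a - 2)*(a + 3)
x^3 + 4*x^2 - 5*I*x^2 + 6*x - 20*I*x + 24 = (x + 4)*(x - 6*I)*(x + I)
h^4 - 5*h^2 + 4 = (h - 2)*(h - 1)*(h + 1)*(h + 2)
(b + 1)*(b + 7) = b^2 + 8*b + 7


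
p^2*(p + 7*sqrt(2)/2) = p^3 + 7*sqrt(2)*p^2/2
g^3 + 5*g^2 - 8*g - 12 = (g - 2)*(g + 1)*(g + 6)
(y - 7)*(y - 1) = y^2 - 8*y + 7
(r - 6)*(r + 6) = r^2 - 36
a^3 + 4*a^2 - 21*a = a*(a - 3)*(a + 7)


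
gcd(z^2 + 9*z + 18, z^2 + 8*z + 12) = z + 6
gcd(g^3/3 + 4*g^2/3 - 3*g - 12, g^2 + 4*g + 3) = g + 3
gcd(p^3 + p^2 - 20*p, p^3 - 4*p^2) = p^2 - 4*p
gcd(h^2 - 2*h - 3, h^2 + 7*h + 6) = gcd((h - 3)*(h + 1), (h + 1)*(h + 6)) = h + 1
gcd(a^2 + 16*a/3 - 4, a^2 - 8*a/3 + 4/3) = a - 2/3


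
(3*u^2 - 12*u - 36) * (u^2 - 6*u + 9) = 3*u^4 - 30*u^3 + 63*u^2 + 108*u - 324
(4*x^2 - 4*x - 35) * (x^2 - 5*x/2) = 4*x^4 - 14*x^3 - 25*x^2 + 175*x/2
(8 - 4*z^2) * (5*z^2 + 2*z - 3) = -20*z^4 - 8*z^3 + 52*z^2 + 16*z - 24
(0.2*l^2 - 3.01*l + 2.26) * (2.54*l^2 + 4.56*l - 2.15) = 0.508*l^4 - 6.7334*l^3 - 8.4152*l^2 + 16.7771*l - 4.859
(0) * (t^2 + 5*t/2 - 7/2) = 0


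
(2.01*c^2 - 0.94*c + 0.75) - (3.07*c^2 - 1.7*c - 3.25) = -1.06*c^2 + 0.76*c + 4.0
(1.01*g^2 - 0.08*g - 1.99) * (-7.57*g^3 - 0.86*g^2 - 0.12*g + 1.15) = -7.6457*g^5 - 0.263*g^4 + 15.0119*g^3 + 2.8825*g^2 + 0.1468*g - 2.2885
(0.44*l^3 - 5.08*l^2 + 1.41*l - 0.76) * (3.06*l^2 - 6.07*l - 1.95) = 1.3464*l^5 - 18.2156*l^4 + 34.2922*l^3 - 0.978299999999999*l^2 + 1.8637*l + 1.482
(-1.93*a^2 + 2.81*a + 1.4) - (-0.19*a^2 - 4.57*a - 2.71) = -1.74*a^2 + 7.38*a + 4.11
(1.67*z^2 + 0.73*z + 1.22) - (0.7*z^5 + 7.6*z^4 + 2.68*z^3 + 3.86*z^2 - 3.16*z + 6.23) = -0.7*z^5 - 7.6*z^4 - 2.68*z^3 - 2.19*z^2 + 3.89*z - 5.01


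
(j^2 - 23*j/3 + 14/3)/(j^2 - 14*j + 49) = (j - 2/3)/(j - 7)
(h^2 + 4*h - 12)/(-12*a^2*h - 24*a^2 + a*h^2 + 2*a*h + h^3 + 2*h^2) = (h^2 + 4*h - 12)/(-12*a^2*h - 24*a^2 + a*h^2 + 2*a*h + h^3 + 2*h^2)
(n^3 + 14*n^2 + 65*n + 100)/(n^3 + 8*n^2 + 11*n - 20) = (n + 5)/(n - 1)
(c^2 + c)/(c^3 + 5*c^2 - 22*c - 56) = c*(c + 1)/(c^3 + 5*c^2 - 22*c - 56)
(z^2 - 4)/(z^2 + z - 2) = (z - 2)/(z - 1)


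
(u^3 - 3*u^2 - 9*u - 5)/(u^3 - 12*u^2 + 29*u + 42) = (u^2 - 4*u - 5)/(u^2 - 13*u + 42)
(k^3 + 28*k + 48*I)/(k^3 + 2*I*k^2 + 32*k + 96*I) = (k + 2*I)/(k + 4*I)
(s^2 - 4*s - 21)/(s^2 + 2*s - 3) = (s - 7)/(s - 1)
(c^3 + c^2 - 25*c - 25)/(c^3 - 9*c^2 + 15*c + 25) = (c + 5)/(c - 5)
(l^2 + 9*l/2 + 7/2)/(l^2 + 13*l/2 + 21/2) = (l + 1)/(l + 3)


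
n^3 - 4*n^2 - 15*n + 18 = (n - 6)*(n - 1)*(n + 3)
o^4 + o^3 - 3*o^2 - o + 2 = (o - 1)^2*(o + 1)*(o + 2)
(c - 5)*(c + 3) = c^2 - 2*c - 15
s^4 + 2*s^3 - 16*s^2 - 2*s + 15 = (s - 3)*(s - 1)*(s + 1)*(s + 5)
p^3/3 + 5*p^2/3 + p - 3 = (p/3 + 1)*(p - 1)*(p + 3)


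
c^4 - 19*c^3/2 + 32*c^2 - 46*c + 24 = (c - 4)*(c - 2)^2*(c - 3/2)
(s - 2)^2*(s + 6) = s^3 + 2*s^2 - 20*s + 24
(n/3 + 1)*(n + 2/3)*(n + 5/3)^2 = n^4/3 + 7*n^3/3 + 17*n^2/3 + 455*n/81 + 50/27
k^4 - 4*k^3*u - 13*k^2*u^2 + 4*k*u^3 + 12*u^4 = (k - 6*u)*(k - u)*(k + u)*(k + 2*u)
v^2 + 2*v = v*(v + 2)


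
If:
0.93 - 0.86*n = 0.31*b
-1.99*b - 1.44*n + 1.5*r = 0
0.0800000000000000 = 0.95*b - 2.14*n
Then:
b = 1.39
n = 0.58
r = 2.40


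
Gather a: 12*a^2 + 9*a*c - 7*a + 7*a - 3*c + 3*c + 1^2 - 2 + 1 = 12*a^2 + 9*a*c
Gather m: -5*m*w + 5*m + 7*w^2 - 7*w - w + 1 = m*(5 - 5*w) + 7*w^2 - 8*w + 1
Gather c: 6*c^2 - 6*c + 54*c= 6*c^2 + 48*c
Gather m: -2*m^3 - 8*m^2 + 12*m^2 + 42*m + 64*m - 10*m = -2*m^3 + 4*m^2 + 96*m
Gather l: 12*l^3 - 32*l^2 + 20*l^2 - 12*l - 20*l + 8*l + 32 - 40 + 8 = 12*l^3 - 12*l^2 - 24*l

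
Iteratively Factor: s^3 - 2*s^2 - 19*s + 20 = (s + 4)*(s^2 - 6*s + 5) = (s - 1)*(s + 4)*(s - 5)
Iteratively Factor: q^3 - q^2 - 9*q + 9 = (q + 3)*(q^2 - 4*q + 3) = (q - 1)*(q + 3)*(q - 3)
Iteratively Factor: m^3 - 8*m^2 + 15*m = (m - 5)*(m^2 - 3*m) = m*(m - 5)*(m - 3)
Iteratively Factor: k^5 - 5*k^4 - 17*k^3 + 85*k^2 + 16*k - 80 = (k - 5)*(k^4 - 17*k^2 + 16) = (k - 5)*(k + 4)*(k^3 - 4*k^2 - k + 4) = (k - 5)*(k + 1)*(k + 4)*(k^2 - 5*k + 4) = (k - 5)*(k - 4)*(k + 1)*(k + 4)*(k - 1)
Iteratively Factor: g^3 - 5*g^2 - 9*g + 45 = (g - 3)*(g^2 - 2*g - 15) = (g - 3)*(g + 3)*(g - 5)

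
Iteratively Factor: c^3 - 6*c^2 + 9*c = (c - 3)*(c^2 - 3*c) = (c - 3)^2*(c)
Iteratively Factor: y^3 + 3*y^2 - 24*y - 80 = (y + 4)*(y^2 - y - 20) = (y - 5)*(y + 4)*(y + 4)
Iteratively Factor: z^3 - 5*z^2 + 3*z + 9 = (z - 3)*(z^2 - 2*z - 3) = (z - 3)^2*(z + 1)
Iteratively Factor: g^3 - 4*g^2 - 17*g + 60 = (g + 4)*(g^2 - 8*g + 15) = (g - 3)*(g + 4)*(g - 5)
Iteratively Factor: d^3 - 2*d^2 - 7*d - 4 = (d + 1)*(d^2 - 3*d - 4) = (d + 1)^2*(d - 4)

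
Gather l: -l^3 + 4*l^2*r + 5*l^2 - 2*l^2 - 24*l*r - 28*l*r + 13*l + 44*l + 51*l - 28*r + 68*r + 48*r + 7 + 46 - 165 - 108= -l^3 + l^2*(4*r + 3) + l*(108 - 52*r) + 88*r - 220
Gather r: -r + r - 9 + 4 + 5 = 0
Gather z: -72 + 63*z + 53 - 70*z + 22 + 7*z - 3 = 0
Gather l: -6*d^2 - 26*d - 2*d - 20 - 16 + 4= -6*d^2 - 28*d - 32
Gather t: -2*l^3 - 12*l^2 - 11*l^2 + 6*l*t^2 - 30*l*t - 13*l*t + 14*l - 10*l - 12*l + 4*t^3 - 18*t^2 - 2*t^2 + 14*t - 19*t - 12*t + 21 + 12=-2*l^3 - 23*l^2 - 8*l + 4*t^3 + t^2*(6*l - 20) + t*(-43*l - 17) + 33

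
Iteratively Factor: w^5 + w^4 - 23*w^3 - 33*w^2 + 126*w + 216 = (w - 4)*(w^4 + 5*w^3 - 3*w^2 - 45*w - 54) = (w - 4)*(w + 2)*(w^3 + 3*w^2 - 9*w - 27) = (w - 4)*(w - 3)*(w + 2)*(w^2 + 6*w + 9) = (w - 4)*(w - 3)*(w + 2)*(w + 3)*(w + 3)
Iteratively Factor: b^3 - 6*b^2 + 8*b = (b - 2)*(b^2 - 4*b) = (b - 4)*(b - 2)*(b)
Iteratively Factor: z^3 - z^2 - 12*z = (z + 3)*(z^2 - 4*z) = z*(z + 3)*(z - 4)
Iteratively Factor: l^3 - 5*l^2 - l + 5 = (l - 5)*(l^2 - 1) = (l - 5)*(l + 1)*(l - 1)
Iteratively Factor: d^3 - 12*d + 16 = (d - 2)*(d^2 + 2*d - 8) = (d - 2)^2*(d + 4)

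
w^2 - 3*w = w*(w - 3)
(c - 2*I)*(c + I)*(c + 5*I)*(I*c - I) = I*c^4 - 4*c^3 - I*c^3 + 4*c^2 + 7*I*c^2 - 10*c - 7*I*c + 10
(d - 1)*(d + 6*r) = d^2 + 6*d*r - d - 6*r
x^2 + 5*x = x*(x + 5)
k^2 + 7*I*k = k*(k + 7*I)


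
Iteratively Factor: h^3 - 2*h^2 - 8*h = (h)*(h^2 - 2*h - 8) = h*(h - 4)*(h + 2)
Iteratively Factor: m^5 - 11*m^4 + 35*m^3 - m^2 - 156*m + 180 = (m - 3)*(m^4 - 8*m^3 + 11*m^2 + 32*m - 60) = (m - 3)^2*(m^3 - 5*m^2 - 4*m + 20) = (m - 3)^2*(m + 2)*(m^2 - 7*m + 10) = (m - 3)^2*(m - 2)*(m + 2)*(m - 5)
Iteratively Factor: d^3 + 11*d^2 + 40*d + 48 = (d + 4)*(d^2 + 7*d + 12) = (d + 3)*(d + 4)*(d + 4)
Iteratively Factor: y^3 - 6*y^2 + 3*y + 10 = (y - 5)*(y^2 - y - 2) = (y - 5)*(y - 2)*(y + 1)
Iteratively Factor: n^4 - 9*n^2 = (n)*(n^3 - 9*n) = n^2*(n^2 - 9) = n^2*(n - 3)*(n + 3)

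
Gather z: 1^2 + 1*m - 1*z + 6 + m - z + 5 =2*m - 2*z + 12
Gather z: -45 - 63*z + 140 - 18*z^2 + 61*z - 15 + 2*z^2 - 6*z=-16*z^2 - 8*z + 80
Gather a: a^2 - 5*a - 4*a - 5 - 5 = a^2 - 9*a - 10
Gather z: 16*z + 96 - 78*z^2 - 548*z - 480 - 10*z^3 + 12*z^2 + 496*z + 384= -10*z^3 - 66*z^2 - 36*z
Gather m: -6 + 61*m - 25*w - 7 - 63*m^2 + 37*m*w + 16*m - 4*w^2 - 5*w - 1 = -63*m^2 + m*(37*w + 77) - 4*w^2 - 30*w - 14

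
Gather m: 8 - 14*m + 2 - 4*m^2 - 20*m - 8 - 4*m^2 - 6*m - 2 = -8*m^2 - 40*m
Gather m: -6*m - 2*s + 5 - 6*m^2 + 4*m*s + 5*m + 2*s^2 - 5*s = -6*m^2 + m*(4*s - 1) + 2*s^2 - 7*s + 5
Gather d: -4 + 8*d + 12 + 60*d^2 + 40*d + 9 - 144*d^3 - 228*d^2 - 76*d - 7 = -144*d^3 - 168*d^2 - 28*d + 10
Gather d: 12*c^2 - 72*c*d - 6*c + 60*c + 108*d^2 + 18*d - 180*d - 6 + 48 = 12*c^2 + 54*c + 108*d^2 + d*(-72*c - 162) + 42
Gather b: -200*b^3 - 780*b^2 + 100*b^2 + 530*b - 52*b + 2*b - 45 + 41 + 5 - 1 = -200*b^3 - 680*b^2 + 480*b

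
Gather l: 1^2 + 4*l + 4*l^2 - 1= 4*l^2 + 4*l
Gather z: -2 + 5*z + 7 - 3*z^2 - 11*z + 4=-3*z^2 - 6*z + 9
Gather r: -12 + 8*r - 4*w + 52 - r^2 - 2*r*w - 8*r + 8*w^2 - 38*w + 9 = -r^2 - 2*r*w + 8*w^2 - 42*w + 49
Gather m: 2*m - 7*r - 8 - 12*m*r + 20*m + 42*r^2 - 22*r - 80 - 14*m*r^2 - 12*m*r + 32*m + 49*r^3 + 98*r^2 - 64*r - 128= m*(-14*r^2 - 24*r + 54) + 49*r^3 + 140*r^2 - 93*r - 216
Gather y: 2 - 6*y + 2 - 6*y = 4 - 12*y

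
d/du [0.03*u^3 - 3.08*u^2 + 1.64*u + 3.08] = 0.09*u^2 - 6.16*u + 1.64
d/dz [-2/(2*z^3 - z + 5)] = 2*(6*z^2 - 1)/(2*z^3 - z + 5)^2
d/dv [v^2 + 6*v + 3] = 2*v + 6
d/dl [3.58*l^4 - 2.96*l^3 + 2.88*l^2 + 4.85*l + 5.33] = 14.32*l^3 - 8.88*l^2 + 5.76*l + 4.85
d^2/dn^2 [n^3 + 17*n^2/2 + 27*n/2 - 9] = 6*n + 17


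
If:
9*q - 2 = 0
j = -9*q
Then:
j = -2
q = 2/9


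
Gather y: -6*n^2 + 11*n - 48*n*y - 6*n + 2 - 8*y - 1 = -6*n^2 + 5*n + y*(-48*n - 8) + 1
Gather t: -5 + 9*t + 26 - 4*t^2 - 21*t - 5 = -4*t^2 - 12*t + 16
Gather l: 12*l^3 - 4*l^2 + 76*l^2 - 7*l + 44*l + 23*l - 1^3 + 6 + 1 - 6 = 12*l^3 + 72*l^2 + 60*l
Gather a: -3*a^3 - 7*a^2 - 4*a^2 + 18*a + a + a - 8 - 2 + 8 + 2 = -3*a^3 - 11*a^2 + 20*a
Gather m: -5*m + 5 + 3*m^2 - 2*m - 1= 3*m^2 - 7*m + 4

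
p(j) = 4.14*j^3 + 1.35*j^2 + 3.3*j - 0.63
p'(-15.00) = 2757.30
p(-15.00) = -13718.88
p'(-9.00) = 985.02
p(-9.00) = -2939.04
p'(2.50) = 87.68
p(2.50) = 80.74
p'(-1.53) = 28.24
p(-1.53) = -17.35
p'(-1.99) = 47.11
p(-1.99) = -34.48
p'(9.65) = 1185.94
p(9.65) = 3877.27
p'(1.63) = 40.70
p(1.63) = 26.27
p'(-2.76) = 90.46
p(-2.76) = -86.50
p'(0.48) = 7.46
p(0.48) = 1.72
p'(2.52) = 88.98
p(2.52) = 82.51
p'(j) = 12.42*j^2 + 2.7*j + 3.3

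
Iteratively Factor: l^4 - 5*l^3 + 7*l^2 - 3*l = (l - 1)*(l^3 - 4*l^2 + 3*l) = l*(l - 1)*(l^2 - 4*l + 3) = l*(l - 3)*(l - 1)*(l - 1)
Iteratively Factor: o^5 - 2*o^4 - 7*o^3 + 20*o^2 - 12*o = (o - 2)*(o^4 - 7*o^2 + 6*o) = (o - 2)^2*(o^3 + 2*o^2 - 3*o) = (o - 2)^2*(o + 3)*(o^2 - o) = (o - 2)^2*(o - 1)*(o + 3)*(o)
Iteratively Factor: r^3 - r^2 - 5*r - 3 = (r + 1)*(r^2 - 2*r - 3) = (r - 3)*(r + 1)*(r + 1)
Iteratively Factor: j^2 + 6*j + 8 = (j + 2)*(j + 4)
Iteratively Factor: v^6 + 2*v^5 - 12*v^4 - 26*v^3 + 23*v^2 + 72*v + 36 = (v + 1)*(v^5 + v^4 - 13*v^3 - 13*v^2 + 36*v + 36) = (v + 1)*(v + 3)*(v^4 - 2*v^3 - 7*v^2 + 8*v + 12) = (v - 3)*(v + 1)*(v + 3)*(v^3 + v^2 - 4*v - 4) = (v - 3)*(v + 1)*(v + 2)*(v + 3)*(v^2 - v - 2) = (v - 3)*(v + 1)^2*(v + 2)*(v + 3)*(v - 2)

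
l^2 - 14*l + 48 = (l - 8)*(l - 6)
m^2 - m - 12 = (m - 4)*(m + 3)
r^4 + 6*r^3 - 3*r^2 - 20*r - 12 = (r - 2)*(r + 1)^2*(r + 6)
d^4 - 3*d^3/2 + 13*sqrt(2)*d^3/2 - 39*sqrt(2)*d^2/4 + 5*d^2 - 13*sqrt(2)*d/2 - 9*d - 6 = (d - 2)*(d + 1/2)*(d + sqrt(2)/2)*(d + 6*sqrt(2))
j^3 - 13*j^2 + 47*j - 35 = (j - 7)*(j - 5)*(j - 1)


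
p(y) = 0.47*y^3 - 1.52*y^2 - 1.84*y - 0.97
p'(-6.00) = 67.16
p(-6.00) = -146.17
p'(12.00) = 164.72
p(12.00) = 570.23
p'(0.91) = -3.44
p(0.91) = -3.55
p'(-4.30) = 37.30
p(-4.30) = -58.53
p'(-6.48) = 77.07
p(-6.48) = -180.76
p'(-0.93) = 2.21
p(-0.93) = -0.95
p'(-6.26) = 72.44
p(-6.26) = -164.31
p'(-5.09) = 50.16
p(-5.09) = -92.96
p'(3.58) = 5.35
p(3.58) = -5.47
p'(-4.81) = 45.40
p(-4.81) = -79.59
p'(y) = 1.41*y^2 - 3.04*y - 1.84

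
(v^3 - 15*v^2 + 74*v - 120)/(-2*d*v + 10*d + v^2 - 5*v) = (v^2 - 10*v + 24)/(-2*d + v)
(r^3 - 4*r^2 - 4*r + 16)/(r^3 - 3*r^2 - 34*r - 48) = (r^2 - 6*r + 8)/(r^2 - 5*r - 24)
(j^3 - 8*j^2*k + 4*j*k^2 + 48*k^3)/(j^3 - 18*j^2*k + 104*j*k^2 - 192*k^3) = (j + 2*k)/(j - 8*k)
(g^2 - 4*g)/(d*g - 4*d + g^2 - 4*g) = g/(d + g)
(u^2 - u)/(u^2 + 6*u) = (u - 1)/(u + 6)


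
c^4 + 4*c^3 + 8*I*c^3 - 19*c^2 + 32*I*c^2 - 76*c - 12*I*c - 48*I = (c + 4)*(c + I)*(c + 3*I)*(c + 4*I)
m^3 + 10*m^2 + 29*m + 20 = (m + 1)*(m + 4)*(m + 5)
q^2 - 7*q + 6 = (q - 6)*(q - 1)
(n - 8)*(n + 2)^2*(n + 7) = n^4 + 3*n^3 - 56*n^2 - 228*n - 224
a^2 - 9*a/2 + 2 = (a - 4)*(a - 1/2)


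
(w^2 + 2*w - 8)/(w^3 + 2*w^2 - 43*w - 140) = (w - 2)/(w^2 - 2*w - 35)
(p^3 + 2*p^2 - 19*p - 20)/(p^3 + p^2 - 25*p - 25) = (p - 4)/(p - 5)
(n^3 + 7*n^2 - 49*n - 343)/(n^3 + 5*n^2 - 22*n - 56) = (n^2 - 49)/(n^2 - 2*n - 8)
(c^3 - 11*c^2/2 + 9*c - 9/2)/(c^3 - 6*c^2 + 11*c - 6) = (c - 3/2)/(c - 2)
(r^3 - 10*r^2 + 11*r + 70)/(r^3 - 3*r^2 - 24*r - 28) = (r - 5)/(r + 2)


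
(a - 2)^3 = a^3 - 6*a^2 + 12*a - 8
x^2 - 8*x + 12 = (x - 6)*(x - 2)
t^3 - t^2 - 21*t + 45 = (t - 3)^2*(t + 5)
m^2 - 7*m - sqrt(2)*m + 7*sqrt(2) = (m - 7)*(m - sqrt(2))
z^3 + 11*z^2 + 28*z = z*(z + 4)*(z + 7)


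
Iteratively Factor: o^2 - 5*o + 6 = (o - 2)*(o - 3)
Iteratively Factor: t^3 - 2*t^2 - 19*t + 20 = (t + 4)*(t^2 - 6*t + 5) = (t - 5)*(t + 4)*(t - 1)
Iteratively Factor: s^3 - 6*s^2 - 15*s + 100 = (s + 4)*(s^2 - 10*s + 25) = (s - 5)*(s + 4)*(s - 5)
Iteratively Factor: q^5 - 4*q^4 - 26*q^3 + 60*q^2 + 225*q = (q - 5)*(q^4 + q^3 - 21*q^2 - 45*q) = (q - 5)*(q + 3)*(q^3 - 2*q^2 - 15*q) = (q - 5)*(q + 3)^2*(q^2 - 5*q) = q*(q - 5)*(q + 3)^2*(q - 5)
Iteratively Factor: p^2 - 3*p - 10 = (p - 5)*(p + 2)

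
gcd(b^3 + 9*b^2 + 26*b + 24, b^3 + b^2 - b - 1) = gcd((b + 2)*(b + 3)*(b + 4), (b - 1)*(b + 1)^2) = 1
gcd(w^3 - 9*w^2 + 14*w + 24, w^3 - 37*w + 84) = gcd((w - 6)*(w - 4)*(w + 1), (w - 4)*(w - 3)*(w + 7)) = w - 4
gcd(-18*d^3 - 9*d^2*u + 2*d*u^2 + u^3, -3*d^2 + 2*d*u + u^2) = 3*d + u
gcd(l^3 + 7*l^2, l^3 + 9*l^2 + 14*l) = l^2 + 7*l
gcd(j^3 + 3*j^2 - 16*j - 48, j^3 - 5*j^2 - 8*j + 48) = j^2 - j - 12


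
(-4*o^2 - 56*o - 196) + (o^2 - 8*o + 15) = -3*o^2 - 64*o - 181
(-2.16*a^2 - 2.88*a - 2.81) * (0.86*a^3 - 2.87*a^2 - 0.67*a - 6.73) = -1.8576*a^5 + 3.7224*a^4 + 7.2962*a^3 + 24.5311*a^2 + 21.2651*a + 18.9113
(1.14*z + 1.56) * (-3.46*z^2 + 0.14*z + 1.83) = -3.9444*z^3 - 5.238*z^2 + 2.3046*z + 2.8548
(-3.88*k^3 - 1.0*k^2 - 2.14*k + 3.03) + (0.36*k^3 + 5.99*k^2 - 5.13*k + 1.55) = -3.52*k^3 + 4.99*k^2 - 7.27*k + 4.58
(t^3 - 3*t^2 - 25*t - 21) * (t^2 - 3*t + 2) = t^5 - 6*t^4 - 14*t^3 + 48*t^2 + 13*t - 42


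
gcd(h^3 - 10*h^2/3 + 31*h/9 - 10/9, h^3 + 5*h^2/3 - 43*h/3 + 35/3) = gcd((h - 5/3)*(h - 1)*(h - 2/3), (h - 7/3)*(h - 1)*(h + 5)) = h - 1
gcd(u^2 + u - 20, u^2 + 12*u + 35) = u + 5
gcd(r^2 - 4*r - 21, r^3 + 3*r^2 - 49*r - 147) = r^2 - 4*r - 21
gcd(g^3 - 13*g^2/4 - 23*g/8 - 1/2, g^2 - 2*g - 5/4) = g + 1/2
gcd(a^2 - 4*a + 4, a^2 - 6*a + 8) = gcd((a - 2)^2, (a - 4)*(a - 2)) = a - 2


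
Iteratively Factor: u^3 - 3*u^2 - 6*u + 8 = (u - 1)*(u^2 - 2*u - 8) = (u - 4)*(u - 1)*(u + 2)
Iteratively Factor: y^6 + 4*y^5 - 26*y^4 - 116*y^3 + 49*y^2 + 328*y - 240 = (y - 1)*(y^5 + 5*y^4 - 21*y^3 - 137*y^2 - 88*y + 240) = (y - 1)*(y + 4)*(y^4 + y^3 - 25*y^2 - 37*y + 60) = (y - 1)*(y + 4)^2*(y^3 - 3*y^2 - 13*y + 15) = (y - 1)^2*(y + 4)^2*(y^2 - 2*y - 15) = (y - 5)*(y - 1)^2*(y + 4)^2*(y + 3)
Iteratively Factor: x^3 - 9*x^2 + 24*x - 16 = (x - 4)*(x^2 - 5*x + 4) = (x - 4)*(x - 1)*(x - 4)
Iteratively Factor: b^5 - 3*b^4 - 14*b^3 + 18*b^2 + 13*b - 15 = (b - 5)*(b^4 + 2*b^3 - 4*b^2 - 2*b + 3) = (b - 5)*(b - 1)*(b^3 + 3*b^2 - b - 3) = (b - 5)*(b - 1)^2*(b^2 + 4*b + 3) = (b - 5)*(b - 1)^2*(b + 3)*(b + 1)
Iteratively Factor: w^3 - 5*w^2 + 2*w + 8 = (w - 2)*(w^2 - 3*w - 4) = (w - 4)*(w - 2)*(w + 1)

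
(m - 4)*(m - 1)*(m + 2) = m^3 - 3*m^2 - 6*m + 8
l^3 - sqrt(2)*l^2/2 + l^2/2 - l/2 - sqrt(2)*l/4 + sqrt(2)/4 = (l - 1/2)*(l + 1)*(l - sqrt(2)/2)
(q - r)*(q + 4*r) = q^2 + 3*q*r - 4*r^2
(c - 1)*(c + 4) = c^2 + 3*c - 4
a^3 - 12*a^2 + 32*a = a*(a - 8)*(a - 4)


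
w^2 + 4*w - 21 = (w - 3)*(w + 7)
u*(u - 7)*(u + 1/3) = u^3 - 20*u^2/3 - 7*u/3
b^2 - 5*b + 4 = (b - 4)*(b - 1)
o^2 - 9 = (o - 3)*(o + 3)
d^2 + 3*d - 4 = (d - 1)*(d + 4)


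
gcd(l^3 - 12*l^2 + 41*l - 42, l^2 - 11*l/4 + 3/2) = l - 2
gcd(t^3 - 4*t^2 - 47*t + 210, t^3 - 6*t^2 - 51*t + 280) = t^2 + 2*t - 35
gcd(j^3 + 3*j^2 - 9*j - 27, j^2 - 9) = j^2 - 9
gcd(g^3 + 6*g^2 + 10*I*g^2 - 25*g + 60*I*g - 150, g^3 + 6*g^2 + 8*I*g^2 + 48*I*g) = g + 6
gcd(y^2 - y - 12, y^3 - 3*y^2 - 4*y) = y - 4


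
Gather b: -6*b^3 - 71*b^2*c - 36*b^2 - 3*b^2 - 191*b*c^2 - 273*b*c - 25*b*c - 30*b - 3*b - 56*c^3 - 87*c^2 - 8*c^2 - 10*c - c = -6*b^3 + b^2*(-71*c - 39) + b*(-191*c^2 - 298*c - 33) - 56*c^3 - 95*c^2 - 11*c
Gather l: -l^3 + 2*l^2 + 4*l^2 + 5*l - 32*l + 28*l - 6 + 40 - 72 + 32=-l^3 + 6*l^2 + l - 6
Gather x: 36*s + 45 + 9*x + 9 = 36*s + 9*x + 54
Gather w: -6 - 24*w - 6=-24*w - 12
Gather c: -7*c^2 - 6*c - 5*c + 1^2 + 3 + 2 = -7*c^2 - 11*c + 6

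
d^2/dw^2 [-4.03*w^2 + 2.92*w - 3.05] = -8.06000000000000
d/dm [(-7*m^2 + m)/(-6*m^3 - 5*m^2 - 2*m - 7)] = (-42*m^4 + 12*m^3 + 19*m^2 + 98*m - 7)/(36*m^6 + 60*m^5 + 49*m^4 + 104*m^3 + 74*m^2 + 28*m + 49)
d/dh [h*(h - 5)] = 2*h - 5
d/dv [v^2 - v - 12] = 2*v - 1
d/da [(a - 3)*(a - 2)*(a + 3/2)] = 3*a^2 - 7*a - 3/2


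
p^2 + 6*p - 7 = (p - 1)*(p + 7)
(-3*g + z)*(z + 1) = -3*g*z - 3*g + z^2 + z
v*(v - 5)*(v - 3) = v^3 - 8*v^2 + 15*v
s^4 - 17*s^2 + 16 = (s - 4)*(s - 1)*(s + 1)*(s + 4)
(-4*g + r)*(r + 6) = -4*g*r - 24*g + r^2 + 6*r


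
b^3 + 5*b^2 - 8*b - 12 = (b - 2)*(b + 1)*(b + 6)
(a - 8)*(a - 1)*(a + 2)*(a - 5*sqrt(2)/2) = a^4 - 7*a^3 - 5*sqrt(2)*a^3/2 - 10*a^2 + 35*sqrt(2)*a^2/2 + 16*a + 25*sqrt(2)*a - 40*sqrt(2)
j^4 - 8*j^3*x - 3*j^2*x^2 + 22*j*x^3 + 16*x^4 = (j - 8*x)*(j - 2*x)*(j + x)^2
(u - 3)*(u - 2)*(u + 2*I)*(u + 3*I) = u^4 - 5*u^3 + 5*I*u^3 - 25*I*u^2 + 30*u + 30*I*u - 36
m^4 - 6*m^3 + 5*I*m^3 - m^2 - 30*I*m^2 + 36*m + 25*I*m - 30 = (m - 5)*(m - 1)*(m + 2*I)*(m + 3*I)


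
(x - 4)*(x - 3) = x^2 - 7*x + 12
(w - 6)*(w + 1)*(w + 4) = w^3 - w^2 - 26*w - 24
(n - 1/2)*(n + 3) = n^2 + 5*n/2 - 3/2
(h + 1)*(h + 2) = h^2 + 3*h + 2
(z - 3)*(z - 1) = z^2 - 4*z + 3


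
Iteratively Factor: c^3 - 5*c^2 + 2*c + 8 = (c - 4)*(c^2 - c - 2) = (c - 4)*(c - 2)*(c + 1)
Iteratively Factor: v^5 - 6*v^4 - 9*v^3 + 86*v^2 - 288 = (v + 3)*(v^4 - 9*v^3 + 18*v^2 + 32*v - 96) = (v - 3)*(v + 3)*(v^3 - 6*v^2 + 32) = (v - 4)*(v - 3)*(v + 3)*(v^2 - 2*v - 8) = (v - 4)*(v - 3)*(v + 2)*(v + 3)*(v - 4)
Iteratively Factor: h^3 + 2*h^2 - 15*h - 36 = (h + 3)*(h^2 - h - 12) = (h + 3)^2*(h - 4)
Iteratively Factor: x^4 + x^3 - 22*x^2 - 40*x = (x + 4)*(x^3 - 3*x^2 - 10*x) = (x - 5)*(x + 4)*(x^2 + 2*x) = (x - 5)*(x + 2)*(x + 4)*(x)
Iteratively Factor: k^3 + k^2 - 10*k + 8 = (k - 2)*(k^2 + 3*k - 4) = (k - 2)*(k - 1)*(k + 4)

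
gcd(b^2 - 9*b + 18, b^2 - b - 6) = b - 3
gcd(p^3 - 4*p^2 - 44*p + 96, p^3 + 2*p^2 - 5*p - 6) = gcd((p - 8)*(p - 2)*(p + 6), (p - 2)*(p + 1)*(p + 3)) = p - 2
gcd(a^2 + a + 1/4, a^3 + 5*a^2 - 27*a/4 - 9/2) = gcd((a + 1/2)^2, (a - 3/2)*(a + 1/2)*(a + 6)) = a + 1/2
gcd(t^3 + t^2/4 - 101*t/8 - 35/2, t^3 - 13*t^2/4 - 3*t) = t - 4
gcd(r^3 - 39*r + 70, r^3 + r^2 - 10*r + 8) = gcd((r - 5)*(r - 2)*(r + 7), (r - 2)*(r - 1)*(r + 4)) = r - 2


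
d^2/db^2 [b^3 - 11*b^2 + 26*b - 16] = 6*b - 22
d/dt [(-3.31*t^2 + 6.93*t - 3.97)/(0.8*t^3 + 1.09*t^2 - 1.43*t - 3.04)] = (2.648*t^4 - 11.088*t^3 + 6.7076*t^2 + 28.7794*t - 26.7443)/(0.64*t^6 + 1.744*t^5 - 1.0999*t^4 - 7.9814*t^3 - 4.5823*t^2 + 8.6944*t + 9.2416)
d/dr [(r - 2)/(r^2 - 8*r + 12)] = -1/(r^2 - 12*r + 36)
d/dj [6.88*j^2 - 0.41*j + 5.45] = 13.76*j - 0.41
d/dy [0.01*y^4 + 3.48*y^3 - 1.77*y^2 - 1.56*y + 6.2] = 0.04*y^3 + 10.44*y^2 - 3.54*y - 1.56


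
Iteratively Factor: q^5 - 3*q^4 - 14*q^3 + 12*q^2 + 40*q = (q)*(q^4 - 3*q^3 - 14*q^2 + 12*q + 40) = q*(q + 2)*(q^3 - 5*q^2 - 4*q + 20) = q*(q + 2)^2*(q^2 - 7*q + 10) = q*(q - 5)*(q + 2)^2*(q - 2)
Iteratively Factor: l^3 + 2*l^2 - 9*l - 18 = (l - 3)*(l^2 + 5*l + 6) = (l - 3)*(l + 2)*(l + 3)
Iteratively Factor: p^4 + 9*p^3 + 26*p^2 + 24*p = (p)*(p^3 + 9*p^2 + 26*p + 24) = p*(p + 2)*(p^2 + 7*p + 12) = p*(p + 2)*(p + 4)*(p + 3)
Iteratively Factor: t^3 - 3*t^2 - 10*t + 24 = (t - 4)*(t^2 + t - 6) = (t - 4)*(t - 2)*(t + 3)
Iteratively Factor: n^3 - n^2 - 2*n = (n + 1)*(n^2 - 2*n) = n*(n + 1)*(n - 2)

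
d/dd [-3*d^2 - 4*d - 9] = -6*d - 4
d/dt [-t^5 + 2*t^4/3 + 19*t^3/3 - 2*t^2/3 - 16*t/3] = -5*t^4 + 8*t^3/3 + 19*t^2 - 4*t/3 - 16/3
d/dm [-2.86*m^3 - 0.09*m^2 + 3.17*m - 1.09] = -8.58*m^2 - 0.18*m + 3.17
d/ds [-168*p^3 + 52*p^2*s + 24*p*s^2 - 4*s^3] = 52*p^2 + 48*p*s - 12*s^2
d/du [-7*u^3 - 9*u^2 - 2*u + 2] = -21*u^2 - 18*u - 2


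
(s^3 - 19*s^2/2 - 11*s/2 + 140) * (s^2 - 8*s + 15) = s^5 - 35*s^4/2 + 171*s^3/2 + 83*s^2/2 - 2405*s/2 + 2100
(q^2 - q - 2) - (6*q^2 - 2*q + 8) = -5*q^2 + q - 10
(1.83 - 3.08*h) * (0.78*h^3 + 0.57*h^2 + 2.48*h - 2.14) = -2.4024*h^4 - 0.3282*h^3 - 6.5953*h^2 + 11.1296*h - 3.9162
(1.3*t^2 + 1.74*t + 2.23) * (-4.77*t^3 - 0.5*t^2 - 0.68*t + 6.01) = -6.201*t^5 - 8.9498*t^4 - 12.3911*t^3 + 5.5148*t^2 + 8.941*t + 13.4023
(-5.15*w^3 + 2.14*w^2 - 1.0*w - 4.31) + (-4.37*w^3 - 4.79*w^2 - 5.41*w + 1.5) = -9.52*w^3 - 2.65*w^2 - 6.41*w - 2.81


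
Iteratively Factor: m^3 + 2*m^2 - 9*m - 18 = (m - 3)*(m^2 + 5*m + 6) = (m - 3)*(m + 3)*(m + 2)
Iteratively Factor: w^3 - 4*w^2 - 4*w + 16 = (w - 4)*(w^2 - 4) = (w - 4)*(w + 2)*(w - 2)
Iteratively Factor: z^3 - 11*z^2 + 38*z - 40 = (z - 4)*(z^2 - 7*z + 10) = (z - 4)*(z - 2)*(z - 5)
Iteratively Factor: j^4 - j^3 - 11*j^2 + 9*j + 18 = (j + 3)*(j^3 - 4*j^2 + j + 6) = (j - 2)*(j + 3)*(j^2 - 2*j - 3) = (j - 3)*(j - 2)*(j + 3)*(j + 1)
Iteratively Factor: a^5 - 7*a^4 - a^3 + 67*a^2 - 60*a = (a - 1)*(a^4 - 6*a^3 - 7*a^2 + 60*a) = (a - 4)*(a - 1)*(a^3 - 2*a^2 - 15*a) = (a - 5)*(a - 4)*(a - 1)*(a^2 + 3*a) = (a - 5)*(a - 4)*(a - 1)*(a + 3)*(a)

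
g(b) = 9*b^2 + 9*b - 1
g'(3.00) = 63.00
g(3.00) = 107.00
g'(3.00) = 63.00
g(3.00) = 107.00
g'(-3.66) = -56.88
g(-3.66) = 86.62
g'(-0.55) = -0.90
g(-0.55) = -3.23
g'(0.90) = 25.20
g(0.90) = 14.39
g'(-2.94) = -43.92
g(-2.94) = 50.33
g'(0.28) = 14.04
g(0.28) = 2.23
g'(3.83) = 77.94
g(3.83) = 165.49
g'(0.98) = 26.64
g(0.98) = 16.46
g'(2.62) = 56.16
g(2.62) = 84.36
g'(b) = 18*b + 9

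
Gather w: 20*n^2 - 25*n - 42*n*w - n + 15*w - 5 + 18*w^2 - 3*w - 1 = 20*n^2 - 26*n + 18*w^2 + w*(12 - 42*n) - 6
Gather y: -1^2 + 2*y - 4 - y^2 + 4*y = -y^2 + 6*y - 5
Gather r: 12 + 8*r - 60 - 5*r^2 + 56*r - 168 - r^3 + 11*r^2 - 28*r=-r^3 + 6*r^2 + 36*r - 216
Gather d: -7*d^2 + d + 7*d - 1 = -7*d^2 + 8*d - 1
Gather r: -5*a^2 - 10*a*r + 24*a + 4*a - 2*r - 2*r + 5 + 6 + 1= -5*a^2 + 28*a + r*(-10*a - 4) + 12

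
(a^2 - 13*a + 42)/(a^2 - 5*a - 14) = (a - 6)/(a + 2)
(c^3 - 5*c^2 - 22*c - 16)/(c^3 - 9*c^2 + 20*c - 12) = (c^3 - 5*c^2 - 22*c - 16)/(c^3 - 9*c^2 + 20*c - 12)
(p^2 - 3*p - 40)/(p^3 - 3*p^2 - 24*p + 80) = (p - 8)/(p^2 - 8*p + 16)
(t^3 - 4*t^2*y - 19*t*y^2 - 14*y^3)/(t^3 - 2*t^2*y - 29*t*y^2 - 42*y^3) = (t + y)/(t + 3*y)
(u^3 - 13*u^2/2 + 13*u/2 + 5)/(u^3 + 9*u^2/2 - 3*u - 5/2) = (u^2 - 7*u + 10)/(u^2 + 4*u - 5)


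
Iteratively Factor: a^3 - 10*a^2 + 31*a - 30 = (a - 3)*(a^2 - 7*a + 10) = (a - 5)*(a - 3)*(a - 2)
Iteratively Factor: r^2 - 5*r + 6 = (r - 2)*(r - 3)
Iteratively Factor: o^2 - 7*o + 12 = (o - 3)*(o - 4)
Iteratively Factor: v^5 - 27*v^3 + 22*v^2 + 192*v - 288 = (v + 4)*(v^4 - 4*v^3 - 11*v^2 + 66*v - 72) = (v - 3)*(v + 4)*(v^3 - v^2 - 14*v + 24) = (v - 3)^2*(v + 4)*(v^2 + 2*v - 8) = (v - 3)^2*(v + 4)^2*(v - 2)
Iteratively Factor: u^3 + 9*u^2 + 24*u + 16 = (u + 1)*(u^2 + 8*u + 16) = (u + 1)*(u + 4)*(u + 4)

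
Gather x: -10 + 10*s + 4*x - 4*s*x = 10*s + x*(4 - 4*s) - 10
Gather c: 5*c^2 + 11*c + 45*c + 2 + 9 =5*c^2 + 56*c + 11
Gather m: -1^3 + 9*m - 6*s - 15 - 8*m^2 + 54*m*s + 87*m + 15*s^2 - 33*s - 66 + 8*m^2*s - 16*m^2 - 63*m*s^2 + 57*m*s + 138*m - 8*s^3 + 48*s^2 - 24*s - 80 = m^2*(8*s - 24) + m*(-63*s^2 + 111*s + 234) - 8*s^3 + 63*s^2 - 63*s - 162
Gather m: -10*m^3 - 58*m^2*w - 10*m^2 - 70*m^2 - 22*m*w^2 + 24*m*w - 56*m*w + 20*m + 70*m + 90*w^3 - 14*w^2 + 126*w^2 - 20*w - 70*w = -10*m^3 + m^2*(-58*w - 80) + m*(-22*w^2 - 32*w + 90) + 90*w^3 + 112*w^2 - 90*w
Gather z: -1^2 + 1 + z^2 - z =z^2 - z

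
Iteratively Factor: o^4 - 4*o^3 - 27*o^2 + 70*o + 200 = (o - 5)*(o^3 + o^2 - 22*o - 40) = (o - 5)*(o + 2)*(o^2 - o - 20) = (o - 5)^2*(o + 2)*(o + 4)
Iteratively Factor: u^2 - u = (u - 1)*(u)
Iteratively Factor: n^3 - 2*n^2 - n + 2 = (n - 1)*(n^2 - n - 2) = (n - 1)*(n + 1)*(n - 2)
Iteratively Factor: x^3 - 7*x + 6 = (x - 2)*(x^2 + 2*x - 3) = (x - 2)*(x + 3)*(x - 1)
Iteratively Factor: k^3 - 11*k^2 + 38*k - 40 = (k - 2)*(k^2 - 9*k + 20) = (k - 5)*(k - 2)*(k - 4)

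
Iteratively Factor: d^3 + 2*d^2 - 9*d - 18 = (d - 3)*(d^2 + 5*d + 6) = (d - 3)*(d + 3)*(d + 2)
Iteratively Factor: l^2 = (l)*(l)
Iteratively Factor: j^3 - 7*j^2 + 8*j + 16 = (j - 4)*(j^2 - 3*j - 4) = (j - 4)^2*(j + 1)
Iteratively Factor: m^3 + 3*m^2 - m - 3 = (m - 1)*(m^2 + 4*m + 3) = (m - 1)*(m + 3)*(m + 1)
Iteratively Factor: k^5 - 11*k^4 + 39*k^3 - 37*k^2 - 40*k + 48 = (k - 3)*(k^4 - 8*k^3 + 15*k^2 + 8*k - 16) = (k - 4)*(k - 3)*(k^3 - 4*k^2 - k + 4) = (k - 4)*(k - 3)*(k + 1)*(k^2 - 5*k + 4) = (k - 4)^2*(k - 3)*(k + 1)*(k - 1)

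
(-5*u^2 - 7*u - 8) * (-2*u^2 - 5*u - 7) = 10*u^4 + 39*u^3 + 86*u^2 + 89*u + 56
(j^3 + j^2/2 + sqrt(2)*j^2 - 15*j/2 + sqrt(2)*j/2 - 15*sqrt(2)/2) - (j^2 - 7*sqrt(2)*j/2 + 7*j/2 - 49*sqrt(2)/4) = j^3 - j^2/2 + sqrt(2)*j^2 - 11*j + 4*sqrt(2)*j + 19*sqrt(2)/4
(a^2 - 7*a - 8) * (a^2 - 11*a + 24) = a^4 - 18*a^3 + 93*a^2 - 80*a - 192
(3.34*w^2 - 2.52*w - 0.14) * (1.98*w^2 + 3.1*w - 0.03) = 6.6132*w^4 + 5.3644*w^3 - 8.1894*w^2 - 0.3584*w + 0.0042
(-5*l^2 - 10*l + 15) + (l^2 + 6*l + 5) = -4*l^2 - 4*l + 20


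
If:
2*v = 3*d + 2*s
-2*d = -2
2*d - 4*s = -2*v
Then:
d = 1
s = 5/2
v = 4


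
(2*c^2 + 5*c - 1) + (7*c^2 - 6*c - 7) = 9*c^2 - c - 8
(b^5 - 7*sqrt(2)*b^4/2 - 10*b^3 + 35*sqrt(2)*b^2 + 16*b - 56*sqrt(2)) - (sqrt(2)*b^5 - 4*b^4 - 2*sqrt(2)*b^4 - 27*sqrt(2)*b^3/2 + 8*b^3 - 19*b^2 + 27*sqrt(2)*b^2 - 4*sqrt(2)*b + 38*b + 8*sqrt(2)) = -sqrt(2)*b^5 + b^5 - 3*sqrt(2)*b^4/2 + 4*b^4 - 18*b^3 + 27*sqrt(2)*b^3/2 + 8*sqrt(2)*b^2 + 19*b^2 - 22*b + 4*sqrt(2)*b - 64*sqrt(2)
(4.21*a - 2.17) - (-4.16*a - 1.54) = 8.37*a - 0.63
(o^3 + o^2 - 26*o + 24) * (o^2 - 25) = o^5 + o^4 - 51*o^3 - o^2 + 650*o - 600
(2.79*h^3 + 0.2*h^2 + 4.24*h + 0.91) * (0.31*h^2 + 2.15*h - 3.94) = 0.8649*h^5 + 6.0605*h^4 - 9.2482*h^3 + 8.6101*h^2 - 14.7491*h - 3.5854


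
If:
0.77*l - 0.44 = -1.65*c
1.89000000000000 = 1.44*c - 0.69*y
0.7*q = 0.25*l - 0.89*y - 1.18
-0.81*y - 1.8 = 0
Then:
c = 0.25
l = 0.04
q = 1.15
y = -2.22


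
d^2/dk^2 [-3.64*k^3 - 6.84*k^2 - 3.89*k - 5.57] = -21.84*k - 13.68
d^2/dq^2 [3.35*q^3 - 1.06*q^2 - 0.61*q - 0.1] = 20.1*q - 2.12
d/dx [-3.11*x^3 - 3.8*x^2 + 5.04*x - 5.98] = -9.33*x^2 - 7.6*x + 5.04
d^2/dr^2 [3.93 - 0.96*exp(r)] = -0.96*exp(r)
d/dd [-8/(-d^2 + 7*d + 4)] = 8*(7 - 2*d)/(-d^2 + 7*d + 4)^2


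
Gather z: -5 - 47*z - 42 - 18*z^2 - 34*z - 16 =-18*z^2 - 81*z - 63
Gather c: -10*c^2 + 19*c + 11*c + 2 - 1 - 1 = -10*c^2 + 30*c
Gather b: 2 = 2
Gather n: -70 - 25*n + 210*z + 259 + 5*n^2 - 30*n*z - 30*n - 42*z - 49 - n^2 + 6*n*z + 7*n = 4*n^2 + n*(-24*z - 48) + 168*z + 140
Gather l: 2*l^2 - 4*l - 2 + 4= 2*l^2 - 4*l + 2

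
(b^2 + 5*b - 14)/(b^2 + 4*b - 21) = (b - 2)/(b - 3)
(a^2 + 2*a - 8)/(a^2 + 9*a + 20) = (a - 2)/(a + 5)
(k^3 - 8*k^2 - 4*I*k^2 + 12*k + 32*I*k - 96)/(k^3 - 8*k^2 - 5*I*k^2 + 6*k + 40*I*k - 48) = (k + 2*I)/(k + I)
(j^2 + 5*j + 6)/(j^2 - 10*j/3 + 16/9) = 9*(j^2 + 5*j + 6)/(9*j^2 - 30*j + 16)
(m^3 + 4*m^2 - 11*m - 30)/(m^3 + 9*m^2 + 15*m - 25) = (m^2 - m - 6)/(m^2 + 4*m - 5)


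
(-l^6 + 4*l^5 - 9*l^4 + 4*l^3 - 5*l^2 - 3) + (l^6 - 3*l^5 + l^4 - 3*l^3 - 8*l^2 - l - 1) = l^5 - 8*l^4 + l^3 - 13*l^2 - l - 4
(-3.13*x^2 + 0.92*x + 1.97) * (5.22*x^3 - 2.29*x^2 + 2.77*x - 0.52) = -16.3386*x^5 + 11.9701*x^4 - 0.493500000000001*x^3 - 0.3353*x^2 + 4.9785*x - 1.0244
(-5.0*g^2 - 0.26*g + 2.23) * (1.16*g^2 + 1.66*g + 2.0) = -5.8*g^4 - 8.6016*g^3 - 7.8448*g^2 + 3.1818*g + 4.46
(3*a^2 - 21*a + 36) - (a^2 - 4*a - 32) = 2*a^2 - 17*a + 68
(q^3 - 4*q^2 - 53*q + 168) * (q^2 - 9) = q^5 - 4*q^4 - 62*q^3 + 204*q^2 + 477*q - 1512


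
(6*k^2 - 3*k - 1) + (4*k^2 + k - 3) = 10*k^2 - 2*k - 4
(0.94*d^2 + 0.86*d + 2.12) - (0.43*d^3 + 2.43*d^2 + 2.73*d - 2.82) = -0.43*d^3 - 1.49*d^2 - 1.87*d + 4.94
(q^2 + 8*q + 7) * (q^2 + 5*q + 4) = q^4 + 13*q^3 + 51*q^2 + 67*q + 28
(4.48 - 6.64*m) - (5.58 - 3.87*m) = -2.77*m - 1.1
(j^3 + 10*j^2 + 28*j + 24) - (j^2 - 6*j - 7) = j^3 + 9*j^2 + 34*j + 31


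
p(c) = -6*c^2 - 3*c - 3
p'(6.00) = -75.00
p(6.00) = -237.00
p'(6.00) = -75.00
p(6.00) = -237.00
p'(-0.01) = -2.88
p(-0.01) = -2.97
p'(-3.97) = 44.64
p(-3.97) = -85.66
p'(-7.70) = 89.40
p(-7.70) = -335.64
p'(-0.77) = 6.24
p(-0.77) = -4.25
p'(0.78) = -12.36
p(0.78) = -8.99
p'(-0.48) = 2.76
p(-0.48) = -2.94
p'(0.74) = -11.88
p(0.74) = -8.51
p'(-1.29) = 12.48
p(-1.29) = -9.11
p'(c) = -12*c - 3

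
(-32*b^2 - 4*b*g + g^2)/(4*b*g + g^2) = (-8*b + g)/g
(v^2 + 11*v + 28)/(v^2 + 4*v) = (v + 7)/v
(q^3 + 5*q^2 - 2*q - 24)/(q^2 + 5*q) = (q^3 + 5*q^2 - 2*q - 24)/(q*(q + 5))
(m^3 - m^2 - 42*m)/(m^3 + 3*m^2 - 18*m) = (m - 7)/(m - 3)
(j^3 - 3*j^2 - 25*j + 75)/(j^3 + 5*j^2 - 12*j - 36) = (j^2 - 25)/(j^2 + 8*j + 12)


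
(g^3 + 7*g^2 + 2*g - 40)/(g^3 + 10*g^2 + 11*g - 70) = (g + 4)/(g + 7)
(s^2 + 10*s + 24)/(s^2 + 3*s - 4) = (s + 6)/(s - 1)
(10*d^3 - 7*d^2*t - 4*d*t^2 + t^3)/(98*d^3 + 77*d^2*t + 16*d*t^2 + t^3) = (5*d^2 - 6*d*t + t^2)/(49*d^2 + 14*d*t + t^2)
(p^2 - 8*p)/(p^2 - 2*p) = (p - 8)/(p - 2)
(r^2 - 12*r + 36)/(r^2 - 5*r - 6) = (r - 6)/(r + 1)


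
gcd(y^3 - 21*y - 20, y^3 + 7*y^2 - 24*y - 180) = y - 5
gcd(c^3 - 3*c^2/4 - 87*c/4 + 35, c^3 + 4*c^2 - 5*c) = c + 5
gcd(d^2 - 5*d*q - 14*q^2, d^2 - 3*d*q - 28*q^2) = -d + 7*q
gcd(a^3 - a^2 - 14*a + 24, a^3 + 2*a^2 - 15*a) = a - 3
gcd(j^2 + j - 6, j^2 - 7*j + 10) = j - 2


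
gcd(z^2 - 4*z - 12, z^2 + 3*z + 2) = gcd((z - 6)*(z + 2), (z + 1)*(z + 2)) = z + 2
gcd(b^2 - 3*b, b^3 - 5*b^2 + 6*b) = b^2 - 3*b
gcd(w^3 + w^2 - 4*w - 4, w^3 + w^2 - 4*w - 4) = w^3 + w^2 - 4*w - 4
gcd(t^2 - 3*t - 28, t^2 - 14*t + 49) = t - 7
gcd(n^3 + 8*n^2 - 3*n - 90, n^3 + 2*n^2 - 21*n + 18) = n^2 + 3*n - 18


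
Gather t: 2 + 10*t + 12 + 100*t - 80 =110*t - 66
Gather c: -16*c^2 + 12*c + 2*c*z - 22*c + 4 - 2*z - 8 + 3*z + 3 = -16*c^2 + c*(2*z - 10) + z - 1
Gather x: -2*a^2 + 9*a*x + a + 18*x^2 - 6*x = -2*a^2 + a + 18*x^2 + x*(9*a - 6)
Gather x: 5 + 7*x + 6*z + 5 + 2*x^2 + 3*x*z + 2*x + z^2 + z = 2*x^2 + x*(3*z + 9) + z^2 + 7*z + 10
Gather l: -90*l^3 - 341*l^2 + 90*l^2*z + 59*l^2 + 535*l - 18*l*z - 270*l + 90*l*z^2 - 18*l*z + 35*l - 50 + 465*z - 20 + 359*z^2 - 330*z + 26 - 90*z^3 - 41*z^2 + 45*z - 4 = -90*l^3 + l^2*(90*z - 282) + l*(90*z^2 - 36*z + 300) - 90*z^3 + 318*z^2 + 180*z - 48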